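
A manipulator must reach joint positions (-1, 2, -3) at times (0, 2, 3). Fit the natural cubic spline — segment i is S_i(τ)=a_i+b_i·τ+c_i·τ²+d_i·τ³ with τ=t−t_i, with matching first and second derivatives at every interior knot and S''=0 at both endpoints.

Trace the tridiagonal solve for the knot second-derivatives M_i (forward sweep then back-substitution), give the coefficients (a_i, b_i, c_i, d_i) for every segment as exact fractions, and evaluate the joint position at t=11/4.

  seg 0: a=-1 b=11/3 c=0 d=-13/24
  seg 1: a=2 b=-17/6 c=-13/4 d=13/12
S(11/4) = -383/256

Δ: Δ0=3/2, Δ1=-5
row 1: diag=6, rhs=-39; c'=1/6, d'=-13/2
back: M1=-13/2
M: M0=0, M1=-13/2, M2=0
seg 0: a=-1, c=M0/2=0, d=(M1−M0)/(6·2)=-13/24, b=Δ0−h0·(2M0+M1)/6=11/3
seg 1: a=2, c=M1/2=-13/4, d=(M2−M1)/(6·1)=13/12, b=Δ1−h1·(2M1+M2)/6=-17/6
t_q=11/4 → seg 1, τ=3/4; S=2+-17/6·τ+-13/4·τ²+13/12·τ³=-383/256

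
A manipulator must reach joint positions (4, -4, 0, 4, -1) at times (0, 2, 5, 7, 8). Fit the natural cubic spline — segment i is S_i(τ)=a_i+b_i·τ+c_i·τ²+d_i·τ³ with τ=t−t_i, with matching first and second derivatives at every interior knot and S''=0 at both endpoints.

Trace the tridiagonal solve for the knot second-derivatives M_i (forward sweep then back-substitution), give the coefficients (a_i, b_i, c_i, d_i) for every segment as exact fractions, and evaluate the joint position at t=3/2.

Δ: Δ0=-4, Δ1=4/3, Δ2=2, Δ3=-5
row 1: diag=10, rhs=32; c'=3/10, d'=16/5
row 2: denom=10−3·3/10=91/10; d'=(4−3·16/5)/(91/10)=-8/13
row 3: denom=6−2·20/91=506/91; d'=(-42−2·-8/13)/(506/91)=-1855/253
back: M3=-1855/253
back: M2=-8/13−20/91·-1855/253=252/253
back: M1=16/5−3/10·252/253=734/253
M: M0=0, M1=734/253, M2=252/253, M3=-1855/253, M4=0
seg 0: a=4, c=M0/2=0, d=(M1−M0)/(6·2)=367/1518, b=Δ0−h0·(2M0+M1)/6=-3770/759
seg 1: a=-4, c=M1/2=367/253, d=(M2−M1)/(6·3)=-241/2277, b=Δ1−h1·(2M1+M2)/6=-1568/759
seg 2: a=0, c=M2/2=126/253, d=(M3−M2)/(6·2)=-2107/3036, b=Δ2−h2·(2M2+M3)/6=2869/759
seg 3: a=4, c=M3/2=-1855/506, d=(M4−M3)/(6·1)=1855/1518, b=Δ3−h3·(2M3+M4)/6=-1940/759
t_q=3/2 → seg 0, τ=3/2; S=4+-3770/759·τ+0·τ²+367/1518·τ³=-10665/4048

  seg 0: a=4 b=-3770/759 c=0 d=367/1518
  seg 1: a=-4 b=-1568/759 c=367/253 d=-241/2277
  seg 2: a=0 b=2869/759 c=126/253 d=-2107/3036
  seg 3: a=4 b=-1940/759 c=-1855/506 d=1855/1518
S(3/2) = -10665/4048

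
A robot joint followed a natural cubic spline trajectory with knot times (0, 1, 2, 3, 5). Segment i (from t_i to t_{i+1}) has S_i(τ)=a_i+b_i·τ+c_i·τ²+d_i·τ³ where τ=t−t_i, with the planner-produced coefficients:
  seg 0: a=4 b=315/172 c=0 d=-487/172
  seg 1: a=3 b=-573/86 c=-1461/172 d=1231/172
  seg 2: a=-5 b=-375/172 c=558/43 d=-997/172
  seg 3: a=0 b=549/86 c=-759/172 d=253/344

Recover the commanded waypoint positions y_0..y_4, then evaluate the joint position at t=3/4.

y_0=4 y_1=3 y_2=-5 y_3=0 y_4=1
S(3/4) = 46003/11008

y_0 = S_0(0) = a_0 = 4
y_1 = S_1(0) = a_1 = 3
y_2 = S_2(0) = a_2 = -5
y_3 = S_3(0) = a_3 = 0
y_4 = S_3(2) = 1
t_q=3/4 is in segment 0 (τ=3/4); S_0(τ)=46003/11008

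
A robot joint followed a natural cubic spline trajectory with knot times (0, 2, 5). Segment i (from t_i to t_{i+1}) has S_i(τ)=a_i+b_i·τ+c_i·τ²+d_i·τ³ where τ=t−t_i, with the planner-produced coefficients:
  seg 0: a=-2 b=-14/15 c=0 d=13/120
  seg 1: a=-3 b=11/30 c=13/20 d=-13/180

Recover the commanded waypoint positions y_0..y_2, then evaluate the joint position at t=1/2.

y_0=-2 y_1=-3 y_2=2
S(1/2) = -157/64

y_0 = S_0(0) = a_0 = -2
y_1 = S_1(0) = a_1 = -3
y_2 = S_1(3) = 2
t_q=1/2 is in segment 0 (τ=1/2); S_0(τ)=-157/64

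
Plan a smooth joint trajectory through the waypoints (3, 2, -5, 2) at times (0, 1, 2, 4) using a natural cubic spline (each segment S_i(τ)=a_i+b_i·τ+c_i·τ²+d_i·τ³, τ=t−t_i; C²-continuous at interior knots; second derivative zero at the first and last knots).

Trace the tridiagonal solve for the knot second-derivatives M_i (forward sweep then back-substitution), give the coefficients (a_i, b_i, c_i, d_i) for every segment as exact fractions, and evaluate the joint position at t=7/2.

  seg 0: a=3 b=47/46 c=0 d=-93/46
  seg 1: a=2 b=-116/23 c=-279/46 d=189/46
  seg 2: a=-5 b=-223/46 c=144/23 d=-24/23
S(7/2) = -157/92

Δ: Δ0=-1, Δ1=-7, Δ2=7/2
row 1: diag=4, rhs=-36; c'=1/4, d'=-9
row 2: denom=6−1·1/4=23/4; d'=(63−1·-9)/(23/4)=288/23
back: M2=288/23
back: M1=-9−1/4·288/23=-279/23
M: M0=0, M1=-279/23, M2=288/23, M3=0
seg 0: a=3, c=M0/2=0, d=(M1−M0)/(6·1)=-93/46, b=Δ0−h0·(2M0+M1)/6=47/46
seg 1: a=2, c=M1/2=-279/46, d=(M2−M1)/(6·1)=189/46, b=Δ1−h1·(2M1+M2)/6=-116/23
seg 2: a=-5, c=M2/2=144/23, d=(M3−M2)/(6·2)=-24/23, b=Δ2−h2·(2M2+M3)/6=-223/46
t_q=7/2 → seg 2, τ=3/2; S=-5+-223/46·τ+144/23·τ²+-24/23·τ³=-157/92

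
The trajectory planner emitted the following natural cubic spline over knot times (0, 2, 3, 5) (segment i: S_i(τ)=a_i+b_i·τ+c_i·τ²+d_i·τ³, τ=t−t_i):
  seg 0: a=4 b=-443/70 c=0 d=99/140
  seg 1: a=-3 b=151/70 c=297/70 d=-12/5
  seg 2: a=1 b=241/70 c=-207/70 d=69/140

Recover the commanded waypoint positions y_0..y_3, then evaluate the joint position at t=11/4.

y_0=4 y_1=-3 y_2=1 y_3=0
S(11/4) = -9/1120

y_0 = S_0(0) = a_0 = 4
y_1 = S_1(0) = a_1 = -3
y_2 = S_2(0) = a_2 = 1
y_3 = S_2(2) = 0
t_q=11/4 is in segment 1 (τ=3/4); S_1(τ)=-9/1120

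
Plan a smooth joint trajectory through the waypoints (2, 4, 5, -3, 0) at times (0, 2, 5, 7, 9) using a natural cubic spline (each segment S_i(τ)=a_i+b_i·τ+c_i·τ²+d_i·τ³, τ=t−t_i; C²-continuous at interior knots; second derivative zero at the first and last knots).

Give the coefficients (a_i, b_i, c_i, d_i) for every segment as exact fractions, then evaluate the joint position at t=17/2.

Δ: Δ0=1, Δ1=1/3, Δ2=-4, Δ3=3/2
row 1: diag=10, rhs=-4; c'=3/10, d'=-2/5
row 2: denom=10−3·3/10=91/10; d'=(-26−3·-2/5)/(91/10)=-248/91
row 3: denom=8−2·20/91=688/91; d'=(33−2·-248/91)/(688/91)=3499/688
back: M3=3499/688
back: M2=-248/91−20/91·3499/688=-661/172
back: M1=-2/5−3/10·-661/172=259/344
M: M0=0, M1=259/344, M2=-661/172, M3=3499/688, M4=0
seg 0: a=2, c=M0/2=0, d=(M1−M0)/(6·2)=259/4128, b=Δ0−h0·(2M0+M1)/6=773/1032
seg 1: a=4, c=M1/2=259/688, d=(M2−M1)/(6·3)=-527/2064, b=Δ1−h1·(2M1+M2)/6=775/516
seg 2: a=5, c=M2/2=-661/344, d=(M3−M2)/(6·2)=6143/8256, b=Δ2−h2·(2M2+M3)/6=-6467/2064
seg 3: a=-3, c=M3/2=3499/1376, d=(M4−M3)/(6·2)=-3499/8256, b=Δ3−h3·(2M3+M4)/6=-1951/1032
t_q=17/2 → seg 3, τ=3/2; S=-3+-1951/1032·τ+3499/1376·τ²+-3499/8256·τ³=-34007/22016

  seg 0: a=2 b=773/1032 c=0 d=259/4128
  seg 1: a=4 b=775/516 c=259/688 d=-527/2064
  seg 2: a=5 b=-6467/2064 c=-661/344 d=6143/8256
  seg 3: a=-3 b=-1951/1032 c=3499/1376 d=-3499/8256
S(17/2) = -34007/22016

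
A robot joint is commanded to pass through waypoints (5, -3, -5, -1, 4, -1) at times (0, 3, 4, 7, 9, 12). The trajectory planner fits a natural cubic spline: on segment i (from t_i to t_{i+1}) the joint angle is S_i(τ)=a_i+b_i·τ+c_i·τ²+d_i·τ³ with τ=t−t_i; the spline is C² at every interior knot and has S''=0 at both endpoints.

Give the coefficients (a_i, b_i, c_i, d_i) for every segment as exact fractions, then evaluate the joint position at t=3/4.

Δ: Δ0=-8/3, Δ1=-2, Δ2=4/3, Δ3=5/2, Δ4=-5/3
row 1: diag=8, rhs=4; c'=1/8, d'=1/2
row 2: denom=8−1·1/8=63/8; d'=(20−1·1/2)/(63/8)=52/21
row 3: denom=10−3·8/21=62/7; d'=(7−3·52/21)/(62/7)=-3/62
row 4: denom=10−2·7/31=296/31; d'=(-25−2·-3/62)/(296/31)=-193/74
back: M4=-193/74
back: M3=-3/62−7/31·-193/74=20/37
back: M2=52/21−8/21·20/37=84/37
back: M1=1/2−1/8·84/37=8/37
M: M0=0, M1=8/37, M2=84/37, M3=20/37, M4=-193/74, M5=0
seg 0: a=5, c=M0/2=0, d=(M1−M0)/(6·3)=4/333, b=Δ0−h0·(2M0+M1)/6=-308/111
seg 1: a=-3, c=M1/2=4/37, d=(M2−M1)/(6·1)=38/111, b=Δ1−h1·(2M1+M2)/6=-272/111
seg 2: a=-5, c=M2/2=42/37, d=(M3−M2)/(6·3)=-32/333, b=Δ2−h2·(2M2+M3)/6=-134/111
seg 3: a=-1, c=M3/2=10/37, d=(M4−M3)/(6·2)=-233/888, b=Δ3−h3·(2M3+M4)/6=334/111
seg 4: a=4, c=M4/2=-193/148, d=(M5−M4)/(6·3)=193/1332, b=Δ4−h4·(2M4+M5)/6=209/222
t_q=3/4 → seg 0, τ=3/4; S=5+-308/111·τ+0·τ²+4/333·τ³=1731/592

  seg 0: a=5 b=-308/111 c=0 d=4/333
  seg 1: a=-3 b=-272/111 c=4/37 d=38/111
  seg 2: a=-5 b=-134/111 c=42/37 d=-32/333
  seg 3: a=-1 b=334/111 c=10/37 d=-233/888
  seg 4: a=4 b=209/222 c=-193/148 d=193/1332
S(3/4) = 1731/592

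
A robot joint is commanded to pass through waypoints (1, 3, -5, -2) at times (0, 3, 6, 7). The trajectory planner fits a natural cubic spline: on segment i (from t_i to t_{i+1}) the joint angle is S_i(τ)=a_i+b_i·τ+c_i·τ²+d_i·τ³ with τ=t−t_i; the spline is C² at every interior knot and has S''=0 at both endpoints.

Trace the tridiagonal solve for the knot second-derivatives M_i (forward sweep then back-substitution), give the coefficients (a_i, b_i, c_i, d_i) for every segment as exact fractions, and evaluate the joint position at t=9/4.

Δ: Δ0=2/3, Δ1=-8/3, Δ2=3
row 1: diag=12, rhs=-20; c'=1/4, d'=-5/3
row 2: denom=8−3·1/4=29/4; d'=(34−3·-5/3)/(29/4)=156/29
back: M2=156/29
back: M1=-5/3−1/4·156/29=-262/87
M: M0=0, M1=-262/87, M2=156/29, M3=0
seg 0: a=1, c=M0/2=0, d=(M1−M0)/(6·3)=-131/783, b=Δ0−h0·(2M0+M1)/6=63/29
seg 1: a=3, c=M1/2=-131/87, d=(M2−M1)/(6·3)=365/783, b=Δ1−h1·(2M1+M2)/6=-68/29
seg 2: a=-5, c=M2/2=78/29, d=(M3−M2)/(6·1)=-26/29, b=Δ2−h2·(2M2+M3)/6=35/29
t_q=9/4 → seg 0, τ=9/4; S=1+63/29·τ+0·τ²+-131/783·τ³=7391/1856

  seg 0: a=1 b=63/29 c=0 d=-131/783
  seg 1: a=3 b=-68/29 c=-131/87 d=365/783
  seg 2: a=-5 b=35/29 c=78/29 d=-26/29
S(9/4) = 7391/1856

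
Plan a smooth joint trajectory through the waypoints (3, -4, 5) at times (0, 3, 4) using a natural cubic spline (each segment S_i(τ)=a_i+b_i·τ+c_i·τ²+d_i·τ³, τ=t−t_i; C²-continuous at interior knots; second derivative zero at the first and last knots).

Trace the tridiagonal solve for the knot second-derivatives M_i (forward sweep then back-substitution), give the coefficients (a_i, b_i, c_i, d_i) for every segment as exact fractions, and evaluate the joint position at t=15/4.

  seg 0: a=3 b=-79/12 c=0 d=17/36
  seg 1: a=-4 b=37/6 c=17/4 d=-17/12
S(15/4) = 619/256

Δ: Δ0=-7/3, Δ1=9
row 1: diag=8, rhs=68; c'=1/8, d'=17/2
back: M1=17/2
M: M0=0, M1=17/2, M2=0
seg 0: a=3, c=M0/2=0, d=(M1−M0)/(6·3)=17/36, b=Δ0−h0·(2M0+M1)/6=-79/12
seg 1: a=-4, c=M1/2=17/4, d=(M2−M1)/(6·1)=-17/12, b=Δ1−h1·(2M1+M2)/6=37/6
t_q=15/4 → seg 1, τ=3/4; S=-4+37/6·τ+17/4·τ²+-17/12·τ³=619/256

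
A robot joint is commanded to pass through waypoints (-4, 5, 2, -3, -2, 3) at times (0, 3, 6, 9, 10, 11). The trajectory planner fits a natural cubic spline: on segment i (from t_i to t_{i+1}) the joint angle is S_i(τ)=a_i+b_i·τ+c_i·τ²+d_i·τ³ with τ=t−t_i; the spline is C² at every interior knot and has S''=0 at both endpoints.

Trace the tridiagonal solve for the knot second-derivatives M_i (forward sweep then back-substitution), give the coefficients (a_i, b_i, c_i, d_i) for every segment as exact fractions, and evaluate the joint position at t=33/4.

  seg 0: a=-4 b=4975/1251 c=0 d=-1222/11259
  seg 1: a=5 b=1309/1251 c=-1222/1251 d=1106/11259
  seg 2: a=2 b=-2705/1251 c=-116/1251 d=968/11259
  seg 3: a=-3 b=-497/1251 c=284/417 d=896/1251
  seg 4: a=-2 b=3895/1251 c=1180/417 d=-1180/1251
S(33/4) = -2619/1112

Δ: Δ0=3, Δ1=-1, Δ2=-5/3, Δ3=1, Δ4=5
row 1: diag=12, rhs=-24; c'=1/4, d'=-2
row 2: denom=12−3·1/4=45/4; d'=(-4−3·-2)/(45/4)=8/45
row 3: denom=8−3·4/15=36/5; d'=(16−3·8/45)/(36/5)=58/27
row 4: denom=4−1·5/36=139/36; d'=(24−1·58/27)/(139/36)=2360/417
back: M4=2360/417
back: M3=58/27−5/36·2360/417=568/417
back: M2=8/45−4/15·568/417=-232/1251
back: M1=-2−1/4·-232/1251=-2444/1251
M: M0=0, M1=-2444/1251, M2=-232/1251, M3=568/417, M4=2360/417, M5=0
seg 0: a=-4, c=M0/2=0, d=(M1−M0)/(6·3)=-1222/11259, b=Δ0−h0·(2M0+M1)/6=4975/1251
seg 1: a=5, c=M1/2=-1222/1251, d=(M2−M1)/(6·3)=1106/11259, b=Δ1−h1·(2M1+M2)/6=1309/1251
seg 2: a=2, c=M2/2=-116/1251, d=(M3−M2)/(6·3)=968/11259, b=Δ2−h2·(2M2+M3)/6=-2705/1251
seg 3: a=-3, c=M3/2=284/417, d=(M4−M3)/(6·1)=896/1251, b=Δ3−h3·(2M3+M4)/6=-497/1251
seg 4: a=-2, c=M4/2=1180/417, d=(M5−M4)/(6·1)=-1180/1251, b=Δ4−h4·(2M4+M5)/6=3895/1251
t_q=33/4 → seg 2, τ=9/4; S=2+-2705/1251·τ+-116/1251·τ²+968/11259·τ³=-2619/1112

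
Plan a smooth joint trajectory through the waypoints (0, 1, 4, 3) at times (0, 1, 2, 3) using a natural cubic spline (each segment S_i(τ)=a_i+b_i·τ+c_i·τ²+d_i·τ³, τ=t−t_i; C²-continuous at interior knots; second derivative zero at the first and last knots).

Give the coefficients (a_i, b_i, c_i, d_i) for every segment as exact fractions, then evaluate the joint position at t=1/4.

Δ: Δ0=1, Δ1=3, Δ2=-1
row 1: diag=4, rhs=12; c'=1/4, d'=3
row 2: denom=4−1·1/4=15/4; d'=(-24−1·3)/(15/4)=-36/5
back: M2=-36/5
back: M1=3−1/4·-36/5=24/5
M: M0=0, M1=24/5, M2=-36/5, M3=0
seg 0: a=0, c=M0/2=0, d=(M1−M0)/(6·1)=4/5, b=Δ0−h0·(2M0+M1)/6=1/5
seg 1: a=1, c=M1/2=12/5, d=(M2−M1)/(6·1)=-2, b=Δ1−h1·(2M1+M2)/6=13/5
seg 2: a=4, c=M2/2=-18/5, d=(M3−M2)/(6·1)=6/5, b=Δ2−h2·(2M2+M3)/6=7/5
t_q=1/4 → seg 0, τ=1/4; S=0+1/5·τ+0·τ²+4/5·τ³=1/16

  seg 0: a=0 b=1/5 c=0 d=4/5
  seg 1: a=1 b=13/5 c=12/5 d=-2
  seg 2: a=4 b=7/5 c=-18/5 d=6/5
S(1/4) = 1/16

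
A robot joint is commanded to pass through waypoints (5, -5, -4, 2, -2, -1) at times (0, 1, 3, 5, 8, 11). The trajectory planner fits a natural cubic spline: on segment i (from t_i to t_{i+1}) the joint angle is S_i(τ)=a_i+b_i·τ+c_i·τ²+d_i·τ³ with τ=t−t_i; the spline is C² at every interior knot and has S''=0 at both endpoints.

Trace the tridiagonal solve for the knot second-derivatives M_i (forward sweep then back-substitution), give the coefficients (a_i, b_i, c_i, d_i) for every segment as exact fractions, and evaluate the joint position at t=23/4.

Δ: Δ0=-10, Δ1=1/2, Δ2=3, Δ3=-4/3, Δ4=1/3
row 1: diag=6, rhs=63; c'=1/3, d'=21/2
row 2: denom=8−2·1/3=22/3; d'=(15−2·21/2)/(22/3)=-9/11
row 3: denom=10−2·3/11=104/11; d'=(-26−2·-9/11)/(104/11)=-67/26
row 4: denom=12−3·33/104=1149/104; d'=(10−3·-67/26)/(1149/104)=1844/1149
back: M4=1844/1149
back: M3=-67/26−33/104·1844/1149=-1182/383
back: M2=-9/11−3/11·-1182/383=9/383
back: M1=21/2−1/3·9/383=8037/766
M: M0=0, M1=8037/766, M2=9/383, M3=-1182/383, M4=1844/1149, M5=0
seg 0: a=5, c=M0/2=0, d=(M1−M0)/(6·1)=2679/1532, b=Δ0−h0·(2M0+M1)/6=-17999/1532
seg 1: a=-5, c=M1/2=8037/1532, d=(M2−M1)/(6·2)=-2673/3064, b=Δ1−h1·(2M1+M2)/6=-4981/766
seg 2: a=-4, c=M2/2=9/766, d=(M3−M2)/(6·2)=-397/1532, b=Δ2−h2·(2M2+M3)/6=1537/383
seg 3: a=2, c=M3/2=-591/383, d=(M4−M3)/(6·3)=2695/10341, b=Δ3−h3·(2M3+M4)/6=364/383
seg 4: a=-2, c=M4/2=922/1149, d=(M5−M4)/(6·3)=-922/10341, b=Δ4−h4·(2M4+M5)/6=-487/383
t_q=23/4 → seg 3, τ=3/4; S=2+364/383·τ+-591/383·τ²+2695/10341·τ³=47915/24512

  seg 0: a=5 b=-17999/1532 c=0 d=2679/1532
  seg 1: a=-5 b=-4981/766 c=8037/1532 d=-2673/3064
  seg 2: a=-4 b=1537/383 c=9/766 d=-397/1532
  seg 3: a=2 b=364/383 c=-591/383 d=2695/10341
  seg 4: a=-2 b=-487/383 c=922/1149 d=-922/10341
S(23/4) = 47915/24512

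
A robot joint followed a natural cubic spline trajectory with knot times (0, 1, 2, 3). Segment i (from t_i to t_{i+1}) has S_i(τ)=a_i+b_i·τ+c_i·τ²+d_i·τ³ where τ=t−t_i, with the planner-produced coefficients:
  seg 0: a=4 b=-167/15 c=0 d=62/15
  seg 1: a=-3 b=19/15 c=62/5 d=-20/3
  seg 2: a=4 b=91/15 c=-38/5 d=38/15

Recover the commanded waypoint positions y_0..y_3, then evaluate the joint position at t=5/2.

y_0=4 y_1=-3 y_2=4 y_3=5
S(5/2) = 109/20

y_0 = S_0(0) = a_0 = 4
y_1 = S_1(0) = a_1 = -3
y_2 = S_2(0) = a_2 = 4
y_3 = S_2(1) = 5
t_q=5/2 is in segment 2 (τ=1/2); S_2(τ)=109/20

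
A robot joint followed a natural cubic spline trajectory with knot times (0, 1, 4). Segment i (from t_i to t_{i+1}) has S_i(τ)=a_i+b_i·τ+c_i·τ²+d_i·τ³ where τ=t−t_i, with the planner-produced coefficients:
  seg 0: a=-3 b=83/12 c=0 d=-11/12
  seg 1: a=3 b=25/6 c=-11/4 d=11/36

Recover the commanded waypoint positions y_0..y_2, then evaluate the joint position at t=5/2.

y_0=-3 y_1=3 y_2=-1
S(5/2) = 131/32

y_0 = S_0(0) = a_0 = -3
y_1 = S_1(0) = a_1 = 3
y_2 = S_1(3) = -1
t_q=5/2 is in segment 1 (τ=3/2); S_1(τ)=131/32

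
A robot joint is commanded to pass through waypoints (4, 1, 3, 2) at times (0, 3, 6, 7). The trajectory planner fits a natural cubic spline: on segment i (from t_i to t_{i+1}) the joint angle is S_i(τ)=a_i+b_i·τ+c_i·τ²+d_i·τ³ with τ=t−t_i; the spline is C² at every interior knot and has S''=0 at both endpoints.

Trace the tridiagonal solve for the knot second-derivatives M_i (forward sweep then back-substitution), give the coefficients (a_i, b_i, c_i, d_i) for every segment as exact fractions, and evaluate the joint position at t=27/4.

  seg 0: a=4 b=-142/87 c=0 d=55/783
  seg 1: a=1 b=23/87 c=55/87 d=-130/783
  seg 2: a=3 b=-37/87 c=-25/29 d=25/87
S(27/4) = 4301/1856

Δ: Δ0=-1, Δ1=2/3, Δ2=-1
row 1: diag=12, rhs=10; c'=1/4, d'=5/6
row 2: denom=8−3·1/4=29/4; d'=(-10−3·5/6)/(29/4)=-50/29
back: M2=-50/29
back: M1=5/6−1/4·-50/29=110/87
M: M0=0, M1=110/87, M2=-50/29, M3=0
seg 0: a=4, c=M0/2=0, d=(M1−M0)/(6·3)=55/783, b=Δ0−h0·(2M0+M1)/6=-142/87
seg 1: a=1, c=M1/2=55/87, d=(M2−M1)/(6·3)=-130/783, b=Δ1−h1·(2M1+M2)/6=23/87
seg 2: a=3, c=M2/2=-25/29, d=(M3−M2)/(6·1)=25/87, b=Δ2−h2·(2M2+M3)/6=-37/87
t_q=27/4 → seg 2, τ=3/4; S=3+-37/87·τ+-25/29·τ²+25/87·τ³=4301/1856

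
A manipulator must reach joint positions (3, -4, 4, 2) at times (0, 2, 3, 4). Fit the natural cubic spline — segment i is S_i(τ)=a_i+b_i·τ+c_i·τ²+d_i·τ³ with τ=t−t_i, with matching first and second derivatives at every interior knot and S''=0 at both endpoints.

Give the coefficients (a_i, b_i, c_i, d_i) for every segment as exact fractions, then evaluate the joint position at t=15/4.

  seg 0: a=3 b=-385/46 c=0 d=28/23
  seg 1: a=-4 b=287/46 c=168/23 d=-255/46
  seg 2: a=4 b=97/23 c=-429/46 d=143/46
S(15/4) = 9505/2944

Δ: Δ0=-7/2, Δ1=8, Δ2=-2
row 1: diag=6, rhs=69; c'=1/6, d'=23/2
row 2: denom=4−1·1/6=23/6; d'=(-60−1·23/2)/(23/6)=-429/23
back: M2=-429/23
back: M1=23/2−1/6·-429/23=336/23
M: M0=0, M1=336/23, M2=-429/23, M3=0
seg 0: a=3, c=M0/2=0, d=(M1−M0)/(6·2)=28/23, b=Δ0−h0·(2M0+M1)/6=-385/46
seg 1: a=-4, c=M1/2=168/23, d=(M2−M1)/(6·1)=-255/46, b=Δ1−h1·(2M1+M2)/6=287/46
seg 2: a=4, c=M2/2=-429/46, d=(M3−M2)/(6·1)=143/46, b=Δ2−h2·(2M2+M3)/6=97/23
t_q=15/4 → seg 2, τ=3/4; S=4+97/23·τ+-429/46·τ²+143/46·τ³=9505/2944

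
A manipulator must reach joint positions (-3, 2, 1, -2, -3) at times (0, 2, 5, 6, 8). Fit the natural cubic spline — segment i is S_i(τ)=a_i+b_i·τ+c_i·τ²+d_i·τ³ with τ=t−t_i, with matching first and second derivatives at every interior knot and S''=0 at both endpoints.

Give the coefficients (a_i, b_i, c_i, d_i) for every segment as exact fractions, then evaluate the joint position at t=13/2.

  seg 0: a=-3 b=1793/624 c=0 d=-233/2496
  seg 1: a=2 b=547/312 c=-233/416 d=-13/288
  seg 2: a=1 b=-3527/1248 c=-201/208 d=989/1248
  seg 3: a=-2 b=-743/312 c=587/416 d=-587/2496
S(13/2) = -19085/6656

Δ: Δ0=5/2, Δ1=-1/3, Δ2=-3, Δ3=-1/2
row 1: diag=10, rhs=-17; c'=3/10, d'=-17/10
row 2: denom=8−3·3/10=71/10; d'=(-16−3·-17/10)/(71/10)=-109/71
row 3: denom=6−1·10/71=416/71; d'=(15−1·-109/71)/(416/71)=587/208
back: M3=587/208
back: M2=-109/71−10/71·587/208=-201/104
back: M1=-17/10−3/10·-201/104=-233/208
M: M0=0, M1=-233/208, M2=-201/104, M3=587/208, M4=0
seg 0: a=-3, c=M0/2=0, d=(M1−M0)/(6·2)=-233/2496, b=Δ0−h0·(2M0+M1)/6=1793/624
seg 1: a=2, c=M1/2=-233/416, d=(M2−M1)/(6·3)=-13/288, b=Δ1−h1·(2M1+M2)/6=547/312
seg 2: a=1, c=M2/2=-201/208, d=(M3−M2)/(6·1)=989/1248, b=Δ2−h2·(2M2+M3)/6=-3527/1248
seg 3: a=-2, c=M3/2=587/416, d=(M4−M3)/(6·2)=-587/2496, b=Δ3−h3·(2M3+M4)/6=-743/312
t_q=13/2 → seg 3, τ=1/2; S=-2+-743/312·τ+587/416·τ²+-587/2496·τ³=-19085/6656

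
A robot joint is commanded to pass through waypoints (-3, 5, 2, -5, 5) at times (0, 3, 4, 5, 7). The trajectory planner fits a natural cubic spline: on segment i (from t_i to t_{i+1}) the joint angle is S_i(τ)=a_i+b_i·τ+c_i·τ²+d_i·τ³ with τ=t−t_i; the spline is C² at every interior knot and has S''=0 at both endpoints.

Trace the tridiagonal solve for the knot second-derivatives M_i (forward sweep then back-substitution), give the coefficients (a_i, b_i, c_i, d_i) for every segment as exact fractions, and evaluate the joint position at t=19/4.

  seg 0: a=-3 b=2273/534 c=0 d=-283/1602
  seg 1: a=5 b=-137/267 c=-283/178 d=-479/534
  seg 2: a=2 b=-3409/534 c=-381/89 d=1957/534
  seg 3: a=-5 b=-1055/267 c=1195/178 d=-1195/1068
S(19/4) = -41579/11392

Δ: Δ0=8/3, Δ1=-3, Δ2=-7, Δ3=5
row 1: diag=8, rhs=-34; c'=1/8, d'=-17/4
row 2: denom=4−1·1/8=31/8; d'=(-24−1·-17/4)/(31/8)=-158/31
row 3: denom=6−1·8/31=178/31; d'=(72−1·-158/31)/(178/31)=1195/89
back: M3=1195/89
back: M2=-158/31−8/31·1195/89=-762/89
back: M1=-17/4−1/8·-762/89=-283/89
M: M0=0, M1=-283/89, M2=-762/89, M3=1195/89, M4=0
seg 0: a=-3, c=M0/2=0, d=(M1−M0)/(6·3)=-283/1602, b=Δ0−h0·(2M0+M1)/6=2273/534
seg 1: a=5, c=M1/2=-283/178, d=(M2−M1)/(6·1)=-479/534, b=Δ1−h1·(2M1+M2)/6=-137/267
seg 2: a=2, c=M2/2=-381/89, d=(M3−M2)/(6·1)=1957/534, b=Δ2−h2·(2M2+M3)/6=-3409/534
seg 3: a=-5, c=M3/2=1195/178, d=(M4−M3)/(6·2)=-1195/1068, b=Δ3−h3·(2M3+M4)/6=-1055/267
t_q=19/4 → seg 2, τ=3/4; S=2+-3409/534·τ+-381/89·τ²+1957/534·τ³=-41579/11392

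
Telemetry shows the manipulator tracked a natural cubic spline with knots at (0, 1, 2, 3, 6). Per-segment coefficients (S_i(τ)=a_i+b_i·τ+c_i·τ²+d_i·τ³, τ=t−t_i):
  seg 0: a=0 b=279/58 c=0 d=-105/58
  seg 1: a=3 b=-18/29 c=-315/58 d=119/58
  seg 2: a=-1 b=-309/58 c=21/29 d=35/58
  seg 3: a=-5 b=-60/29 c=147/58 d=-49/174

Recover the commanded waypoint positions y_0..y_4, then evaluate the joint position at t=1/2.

y_0=0 y_1=3 y_2=-1 y_3=-5 y_4=4
S(1/2) = 1011/464

y_0 = S_0(0) = a_0 = 0
y_1 = S_1(0) = a_1 = 3
y_2 = S_2(0) = a_2 = -1
y_3 = S_3(0) = a_3 = -5
y_4 = S_3(3) = 4
t_q=1/2 is in segment 0 (τ=1/2); S_0(τ)=1011/464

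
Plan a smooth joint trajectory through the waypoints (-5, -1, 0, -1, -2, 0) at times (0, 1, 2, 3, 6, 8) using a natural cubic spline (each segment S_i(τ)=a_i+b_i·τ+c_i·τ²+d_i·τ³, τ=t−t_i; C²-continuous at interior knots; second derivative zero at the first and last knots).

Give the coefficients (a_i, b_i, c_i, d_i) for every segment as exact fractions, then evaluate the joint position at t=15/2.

Δ: Δ0=4, Δ1=1, Δ2=-1, Δ3=-1/3, Δ4=1
row 1: diag=4, rhs=-18; c'=1/4, d'=-9/2
row 2: denom=4−1·1/4=15/4; d'=(-12−1·-9/2)/(15/4)=-2
row 3: denom=8−1·4/15=116/15; d'=(4−1·-2)/(116/15)=45/58
row 4: denom=10−3·45/116=1025/116; d'=(8−3·45/58)/(1025/116)=658/1025
back: M4=658/1025
back: M3=45/58−45/116·658/1025=108/205
back: M2=-2−4/15·108/205=-2194/1025
back: M1=-9/2−1/4·-2194/1025=-4064/1025
M: M0=0, M1=-4064/1025, M2=-2194/1025, M3=108/205, M4=658/1025, M5=0
seg 0: a=-5, c=M0/2=0, d=(M1−M0)/(6·1)=-2032/3075, b=Δ0−h0·(2M0+M1)/6=14332/3075
seg 1: a=-1, c=M1/2=-2032/1025, d=(M2−M1)/(6·1)=187/615, b=Δ1−h1·(2M1+M2)/6=8236/3075
seg 2: a=0, c=M2/2=-1097/1025, d=(M3−M2)/(6·1)=1367/3075, b=Δ2−h2·(2M2+M3)/6=-1151/3075
seg 3: a=-1, c=M3/2=54/205, d=(M4−M3)/(6·3)=59/9225, b=Δ3−h3·(2M3+M4)/6=-3632/3075
seg 4: a=-2, c=M4/2=329/1025, d=(M5−M4)/(6·2)=-329/6150, b=Δ4−h4·(2M4+M5)/6=1759/3075
t_q=15/2 → seg 4, τ=3/2; S=-2+1759/3075·τ+329/1025·τ²+-329/6150·τ³=-1969/3280

  seg 0: a=-5 b=14332/3075 c=0 d=-2032/3075
  seg 1: a=-1 b=8236/3075 c=-2032/1025 d=187/615
  seg 2: a=0 b=-1151/3075 c=-1097/1025 d=1367/3075
  seg 3: a=-1 b=-3632/3075 c=54/205 d=59/9225
  seg 4: a=-2 b=1759/3075 c=329/1025 d=-329/6150
S(15/2) = -1969/3280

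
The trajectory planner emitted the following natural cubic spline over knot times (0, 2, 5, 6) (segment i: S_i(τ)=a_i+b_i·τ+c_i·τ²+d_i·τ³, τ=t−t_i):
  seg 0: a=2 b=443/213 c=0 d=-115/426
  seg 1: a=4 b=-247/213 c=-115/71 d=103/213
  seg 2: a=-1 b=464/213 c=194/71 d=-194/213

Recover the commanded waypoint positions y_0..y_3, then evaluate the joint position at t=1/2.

y_0 = S_0(0) = a_0 = 2
y_1 = S_1(0) = a_1 = 4
y_2 = S_2(0) = a_2 = -1
y_3 = S_2(1) = 3
t_q=1/2 is in segment 0 (τ=1/2); S_0(τ)=3415/1136

y_0=2 y_1=4 y_2=-1 y_3=3
S(1/2) = 3415/1136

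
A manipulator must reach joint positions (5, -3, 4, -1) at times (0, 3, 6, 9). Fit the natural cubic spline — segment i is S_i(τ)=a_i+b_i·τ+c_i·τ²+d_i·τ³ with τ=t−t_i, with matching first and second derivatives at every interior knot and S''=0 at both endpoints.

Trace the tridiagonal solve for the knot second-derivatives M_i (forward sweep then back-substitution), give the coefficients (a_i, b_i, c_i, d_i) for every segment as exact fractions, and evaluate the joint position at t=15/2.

  seg 0: a=5 b=-64/15 c=0 d=8/45
  seg 1: a=-3 b=8/15 c=8/5 d=-1/3
  seg 2: a=4 b=17/15 c=-7/5 d=7/45
S(15/2) = 123/40

Δ: Δ0=-8/3, Δ1=7/3, Δ2=-5/3
row 1: diag=12, rhs=30; c'=1/4, d'=5/2
row 2: denom=12−3·1/4=45/4; d'=(-24−3·5/2)/(45/4)=-14/5
back: M2=-14/5
back: M1=5/2−1/4·-14/5=16/5
M: M0=0, M1=16/5, M2=-14/5, M3=0
seg 0: a=5, c=M0/2=0, d=(M1−M0)/(6·3)=8/45, b=Δ0−h0·(2M0+M1)/6=-64/15
seg 1: a=-3, c=M1/2=8/5, d=(M2−M1)/(6·3)=-1/3, b=Δ1−h1·(2M1+M2)/6=8/15
seg 2: a=4, c=M2/2=-7/5, d=(M3−M2)/(6·3)=7/45, b=Δ2−h2·(2M2+M3)/6=17/15
t_q=15/2 → seg 2, τ=3/2; S=4+17/15·τ+-7/5·τ²+7/45·τ³=123/40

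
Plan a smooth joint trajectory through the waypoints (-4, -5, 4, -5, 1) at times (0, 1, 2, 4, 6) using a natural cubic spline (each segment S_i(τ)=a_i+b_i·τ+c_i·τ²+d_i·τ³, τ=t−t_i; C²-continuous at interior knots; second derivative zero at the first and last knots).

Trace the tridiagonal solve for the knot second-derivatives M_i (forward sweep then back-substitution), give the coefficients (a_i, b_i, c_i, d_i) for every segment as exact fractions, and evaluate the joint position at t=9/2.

  seg 0: a=-4 b=-731/168 c=0 d=563/168
  seg 1: a=-5 b=479/84 c=563/56 d=-1135/168
  seg 2: a=4 b=133/24 c=-143/14 d=1745/672
  seg 3: a=-5 b=-349/84 c=601/112 d=-601/672
S(9/2) = -1497/256

Δ: Δ0=-1, Δ1=9, Δ2=-9/2, Δ3=3
row 1: diag=4, rhs=60; c'=1/4, d'=15
row 2: denom=6−1·1/4=23/4; d'=(-81−1·15)/(23/4)=-384/23
row 3: denom=8−2·8/23=168/23; d'=(45−2·-384/23)/(168/23)=601/56
back: M3=601/56
back: M2=-384/23−8/23·601/56=-143/7
back: M1=15−1/4·-143/7=563/28
M: M0=0, M1=563/28, M2=-143/7, M3=601/56, M4=0
seg 0: a=-4, c=M0/2=0, d=(M1−M0)/(6·1)=563/168, b=Δ0−h0·(2M0+M1)/6=-731/168
seg 1: a=-5, c=M1/2=563/56, d=(M2−M1)/(6·1)=-1135/168, b=Δ1−h1·(2M1+M2)/6=479/84
seg 2: a=4, c=M2/2=-143/14, d=(M3−M2)/(6·2)=1745/672, b=Δ2−h2·(2M2+M3)/6=133/24
seg 3: a=-5, c=M3/2=601/112, d=(M4−M3)/(6·2)=-601/672, b=Δ3−h3·(2M3+M4)/6=-349/84
t_q=9/2 → seg 3, τ=1/2; S=-5+-349/84·τ+601/112·τ²+-601/672·τ³=-1497/256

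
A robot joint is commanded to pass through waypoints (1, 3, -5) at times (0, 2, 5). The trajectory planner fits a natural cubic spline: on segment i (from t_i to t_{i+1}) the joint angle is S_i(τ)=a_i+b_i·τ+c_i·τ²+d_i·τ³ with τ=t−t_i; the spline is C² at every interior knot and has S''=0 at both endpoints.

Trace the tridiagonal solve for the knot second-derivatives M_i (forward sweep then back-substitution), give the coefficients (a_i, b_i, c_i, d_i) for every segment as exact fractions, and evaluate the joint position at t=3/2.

  seg 0: a=1 b=26/15 c=0 d=-11/60
  seg 1: a=3 b=-7/15 c=-11/10 d=11/90
S(3/2) = 477/160

Δ: Δ0=1, Δ1=-8/3
row 1: diag=10, rhs=-22; c'=3/10, d'=-11/5
back: M1=-11/5
M: M0=0, M1=-11/5, M2=0
seg 0: a=1, c=M0/2=0, d=(M1−M0)/(6·2)=-11/60, b=Δ0−h0·(2M0+M1)/6=26/15
seg 1: a=3, c=M1/2=-11/10, d=(M2−M1)/(6·3)=11/90, b=Δ1−h1·(2M1+M2)/6=-7/15
t_q=3/2 → seg 0, τ=3/2; S=1+26/15·τ+0·τ²+-11/60·τ³=477/160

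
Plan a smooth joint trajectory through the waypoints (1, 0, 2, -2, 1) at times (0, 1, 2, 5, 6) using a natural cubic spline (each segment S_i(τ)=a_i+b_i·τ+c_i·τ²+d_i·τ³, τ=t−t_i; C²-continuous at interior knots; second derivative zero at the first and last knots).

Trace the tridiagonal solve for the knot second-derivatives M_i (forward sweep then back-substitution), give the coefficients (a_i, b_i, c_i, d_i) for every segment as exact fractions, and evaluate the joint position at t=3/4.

  seg 0: a=1 b=-625/318 c=0 d=307/318
  seg 1: a=0 b=148/159 c=307/106 d=-581/318
  seg 2: a=2 b=395/318 c=-137/53 d=61/106
  seg 3: a=-2 b=202/159 c=275/106 d=-275/318
S(3/4) = -453/6784

Δ: Δ0=-1, Δ1=2, Δ2=-4/3, Δ3=3
row 1: diag=4, rhs=18; c'=1/4, d'=9/2
row 2: denom=8−1·1/4=31/4; d'=(-20−1·9/2)/(31/4)=-98/31
row 3: denom=8−3·12/31=212/31; d'=(26−3·-98/31)/(212/31)=275/53
back: M3=275/53
back: M2=-98/31−12/31·275/53=-274/53
back: M1=9/2−1/4·-274/53=307/53
M: M0=0, M1=307/53, M2=-274/53, M3=275/53, M4=0
seg 0: a=1, c=M0/2=0, d=(M1−M0)/(6·1)=307/318, b=Δ0−h0·(2M0+M1)/6=-625/318
seg 1: a=0, c=M1/2=307/106, d=(M2−M1)/(6·1)=-581/318, b=Δ1−h1·(2M1+M2)/6=148/159
seg 2: a=2, c=M2/2=-137/53, d=(M3−M2)/(6·3)=61/106, b=Δ2−h2·(2M2+M3)/6=395/318
seg 3: a=-2, c=M3/2=275/106, d=(M4−M3)/(6·1)=-275/318, b=Δ3−h3·(2M3+M4)/6=202/159
t_q=3/4 → seg 0, τ=3/4; S=1+-625/318·τ+0·τ²+307/318·τ³=-453/6784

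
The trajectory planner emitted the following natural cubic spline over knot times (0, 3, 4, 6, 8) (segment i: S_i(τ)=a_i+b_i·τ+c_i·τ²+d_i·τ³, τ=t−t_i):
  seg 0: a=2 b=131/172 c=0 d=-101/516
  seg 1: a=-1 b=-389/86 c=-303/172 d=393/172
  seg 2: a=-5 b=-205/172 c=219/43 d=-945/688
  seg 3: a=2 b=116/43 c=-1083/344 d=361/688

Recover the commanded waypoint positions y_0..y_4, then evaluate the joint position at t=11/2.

y_0=2 y_1=-1 y_2=-5 y_3=2 y_4=-1
S(11/2) = 197/5504

y_0 = S_0(0) = a_0 = 2
y_1 = S_1(0) = a_1 = -1
y_2 = S_2(0) = a_2 = -5
y_3 = S_3(0) = a_3 = 2
y_4 = S_3(2) = -1
t_q=11/2 is in segment 2 (τ=3/2); S_2(τ)=197/5504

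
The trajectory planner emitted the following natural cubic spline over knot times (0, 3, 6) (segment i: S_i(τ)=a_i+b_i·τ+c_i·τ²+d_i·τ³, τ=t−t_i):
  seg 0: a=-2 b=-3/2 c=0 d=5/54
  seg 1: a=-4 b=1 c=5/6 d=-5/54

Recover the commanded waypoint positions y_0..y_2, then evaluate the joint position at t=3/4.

y_0=-2 y_1=-4 y_2=4
S(3/4) = -395/128

y_0 = S_0(0) = a_0 = -2
y_1 = S_1(0) = a_1 = -4
y_2 = S_1(3) = 4
t_q=3/4 is in segment 0 (τ=3/4); S_0(τ)=-395/128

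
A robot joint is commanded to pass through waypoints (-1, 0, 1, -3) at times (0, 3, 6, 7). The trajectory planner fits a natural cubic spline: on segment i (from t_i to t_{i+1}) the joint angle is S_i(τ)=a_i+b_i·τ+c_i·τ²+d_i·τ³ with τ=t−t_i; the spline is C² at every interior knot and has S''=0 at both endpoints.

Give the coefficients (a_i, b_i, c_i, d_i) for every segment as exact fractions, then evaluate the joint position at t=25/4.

Δ: Δ0=1/3, Δ1=1/3, Δ2=-4
row 1: diag=12, rhs=0; c'=1/4, d'=0
row 2: denom=8−3·1/4=29/4; d'=(-26−3·0)/(29/4)=-104/29
back: M2=-104/29
back: M1=0−1/4·-104/29=26/29
M: M0=0, M1=26/29, M2=-104/29, M3=0
seg 0: a=-1, c=M0/2=0, d=(M1−M0)/(6·3)=13/261, b=Δ0−h0·(2M0+M1)/6=-10/87
seg 1: a=0, c=M1/2=13/29, d=(M2−M1)/(6·3)=-65/261, b=Δ1−h1·(2M1+M2)/6=107/87
seg 2: a=1, c=M2/2=-52/29, d=(M3−M2)/(6·1)=52/87, b=Δ2−h2·(2M2+M3)/6=-244/87
t_q=25/4 → seg 2, τ=1/4; S=1+-244/87·τ+-52/29·τ²+52/87·τ³=91/464

  seg 0: a=-1 b=-10/87 c=0 d=13/261
  seg 1: a=0 b=107/87 c=13/29 d=-65/261
  seg 2: a=1 b=-244/87 c=-52/29 d=52/87
S(25/4) = 91/464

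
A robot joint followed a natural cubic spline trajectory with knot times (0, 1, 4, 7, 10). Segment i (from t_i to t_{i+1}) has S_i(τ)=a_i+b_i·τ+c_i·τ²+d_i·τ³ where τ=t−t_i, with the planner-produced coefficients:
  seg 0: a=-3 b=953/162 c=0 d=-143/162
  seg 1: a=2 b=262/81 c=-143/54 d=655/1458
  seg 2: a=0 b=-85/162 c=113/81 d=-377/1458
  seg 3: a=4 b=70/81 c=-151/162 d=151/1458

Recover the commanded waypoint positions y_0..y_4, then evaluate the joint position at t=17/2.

y_0 = S_0(0) = a_0 = -3
y_1 = S_1(0) = a_1 = 2
y_2 = S_2(0) = a_2 = 0
y_3 = S_3(0) = a_3 = 4
y_4 = S_3(3) = 1
t_q=17/2 is in segment 3 (τ=3/2); S_3(τ)=511/144

y_0=-3 y_1=2 y_2=0 y_3=4 y_4=1
S(17/2) = 511/144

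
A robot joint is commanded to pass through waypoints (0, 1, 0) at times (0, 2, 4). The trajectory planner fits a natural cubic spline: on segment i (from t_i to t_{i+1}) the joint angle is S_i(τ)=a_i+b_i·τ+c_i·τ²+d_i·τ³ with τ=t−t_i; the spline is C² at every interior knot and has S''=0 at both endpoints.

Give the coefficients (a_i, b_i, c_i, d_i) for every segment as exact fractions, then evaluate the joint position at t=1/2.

  seg 0: a=0 b=3/4 c=0 d=-1/16
  seg 1: a=1 b=0 c=-3/8 d=1/16
S(1/2) = 47/128

Δ: Δ0=1/2, Δ1=-1/2
row 1: diag=8, rhs=-6; c'=1/4, d'=-3/4
back: M1=-3/4
M: M0=0, M1=-3/4, M2=0
seg 0: a=0, c=M0/2=0, d=(M1−M0)/(6·2)=-1/16, b=Δ0−h0·(2M0+M1)/6=3/4
seg 1: a=1, c=M1/2=-3/8, d=(M2−M1)/(6·2)=1/16, b=Δ1−h1·(2M1+M2)/6=0
t_q=1/2 → seg 0, τ=1/2; S=0+3/4·τ+0·τ²+-1/16·τ³=47/128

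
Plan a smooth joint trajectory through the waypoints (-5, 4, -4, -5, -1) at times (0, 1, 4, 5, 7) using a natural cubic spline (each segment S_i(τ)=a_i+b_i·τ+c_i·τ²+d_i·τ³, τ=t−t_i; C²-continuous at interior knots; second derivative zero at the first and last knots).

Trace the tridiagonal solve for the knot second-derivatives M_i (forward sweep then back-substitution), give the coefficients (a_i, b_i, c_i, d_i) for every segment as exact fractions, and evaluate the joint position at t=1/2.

Δ: Δ0=9, Δ1=-8/3, Δ2=-1, Δ3=2
row 1: diag=8, rhs=-70; c'=3/8, d'=-35/4
row 2: denom=8−3·3/8=55/8; d'=(10−3·-35/4)/(55/8)=58/11
row 3: denom=6−1·8/55=322/55; d'=(18−1·58/11)/(322/55)=50/23
back: M3=50/23
back: M2=58/11−8/55·50/23=114/23
back: M1=-35/4−3/8·114/23=-244/23
M: M0=0, M1=-244/23, M2=114/23, M3=50/23, M4=0
seg 0: a=-5, c=M0/2=0, d=(M1−M0)/(6·1)=-122/69, b=Δ0−h0·(2M0+M1)/6=743/69
seg 1: a=4, c=M1/2=-122/23, d=(M2−M1)/(6·3)=179/207, b=Δ1−h1·(2M1+M2)/6=377/69
seg 2: a=-4, c=M2/2=57/23, d=(M3−M2)/(6·1)=-32/69, b=Δ2−h2·(2M2+M3)/6=-208/69
seg 3: a=-5, c=M3/2=25/23, d=(M4−M3)/(6·2)=-25/138, b=Δ3−h3·(2M3+M4)/6=38/69
t_q=1/2 → seg 0, τ=1/2; S=-5+743/69·τ+0·τ²+-122/69·τ³=15/92

  seg 0: a=-5 b=743/69 c=0 d=-122/69
  seg 1: a=4 b=377/69 c=-122/23 d=179/207
  seg 2: a=-4 b=-208/69 c=57/23 d=-32/69
  seg 3: a=-5 b=38/69 c=25/23 d=-25/138
S(1/2) = 15/92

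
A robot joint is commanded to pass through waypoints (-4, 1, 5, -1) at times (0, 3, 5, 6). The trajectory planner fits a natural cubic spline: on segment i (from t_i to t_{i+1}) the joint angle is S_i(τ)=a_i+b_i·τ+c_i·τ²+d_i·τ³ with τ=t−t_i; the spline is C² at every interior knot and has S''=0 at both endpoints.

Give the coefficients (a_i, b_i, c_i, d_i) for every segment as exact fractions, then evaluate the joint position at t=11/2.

  seg 0: a=-4 b=59/84 c=0 d=3/28
  seg 1: a=1 b=151/42 c=27/28 d=-37/42
  seg 2: a=5 b=-131/42 c=-121/28 d=121/84
S(11/2) = 569/224

Δ: Δ0=5/3, Δ1=2, Δ2=-6
row 1: diag=10, rhs=2; c'=1/5, d'=1/5
row 2: denom=6−2·1/5=28/5; d'=(-48−2·1/5)/(28/5)=-121/14
back: M2=-121/14
back: M1=1/5−1/5·-121/14=27/14
M: M0=0, M1=27/14, M2=-121/14, M3=0
seg 0: a=-4, c=M0/2=0, d=(M1−M0)/(6·3)=3/28, b=Δ0−h0·(2M0+M1)/6=59/84
seg 1: a=1, c=M1/2=27/28, d=(M2−M1)/(6·2)=-37/42, b=Δ1−h1·(2M1+M2)/6=151/42
seg 2: a=5, c=M2/2=-121/28, d=(M3−M2)/(6·1)=121/84, b=Δ2−h2·(2M2+M3)/6=-131/42
t_q=11/2 → seg 2, τ=1/2; S=5+-131/42·τ+-121/28·τ²+121/84·τ³=569/224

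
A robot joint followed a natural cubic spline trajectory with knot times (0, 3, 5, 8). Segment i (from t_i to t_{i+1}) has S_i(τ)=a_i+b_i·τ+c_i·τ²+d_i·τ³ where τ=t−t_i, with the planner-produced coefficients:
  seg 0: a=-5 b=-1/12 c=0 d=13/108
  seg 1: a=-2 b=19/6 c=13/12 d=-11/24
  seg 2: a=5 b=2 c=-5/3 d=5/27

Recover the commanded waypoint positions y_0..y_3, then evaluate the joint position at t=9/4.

y_0 = S_0(0) = a_0 = -5
y_1 = S_1(0) = a_1 = -2
y_2 = S_2(0) = a_2 = 5
y_3 = S_2(3) = 1
t_q=9/4 is in segment 0 (τ=9/4); S_0(τ)=-977/256

y_0=-5 y_1=-2 y_2=5 y_3=1
S(9/4) = -977/256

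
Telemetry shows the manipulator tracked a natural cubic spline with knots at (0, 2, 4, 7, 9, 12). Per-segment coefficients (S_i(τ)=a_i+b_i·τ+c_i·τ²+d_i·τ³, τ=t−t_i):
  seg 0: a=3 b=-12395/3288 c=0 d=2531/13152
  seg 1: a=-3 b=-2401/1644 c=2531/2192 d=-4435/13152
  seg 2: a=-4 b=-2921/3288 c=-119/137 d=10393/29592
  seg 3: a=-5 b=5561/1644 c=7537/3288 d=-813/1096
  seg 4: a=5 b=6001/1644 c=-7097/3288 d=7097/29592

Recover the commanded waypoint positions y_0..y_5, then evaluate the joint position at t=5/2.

y_0 = S_0(0) = a_0 = 3
y_1 = S_1(0) = a_1 = -3
y_2 = S_2(0) = a_2 = -4
y_3 = S_3(0) = a_3 = -5
y_4 = S_4(0) = a_4 = 5
y_5 = S_4(3) = 3
t_q=5/2 is in segment 1 (τ=1/2); S_1(τ)=-122181/35072

y_0=3 y_1=-3 y_2=-4 y_3=-5 y_4=5 y_5=3
S(5/2) = -122181/35072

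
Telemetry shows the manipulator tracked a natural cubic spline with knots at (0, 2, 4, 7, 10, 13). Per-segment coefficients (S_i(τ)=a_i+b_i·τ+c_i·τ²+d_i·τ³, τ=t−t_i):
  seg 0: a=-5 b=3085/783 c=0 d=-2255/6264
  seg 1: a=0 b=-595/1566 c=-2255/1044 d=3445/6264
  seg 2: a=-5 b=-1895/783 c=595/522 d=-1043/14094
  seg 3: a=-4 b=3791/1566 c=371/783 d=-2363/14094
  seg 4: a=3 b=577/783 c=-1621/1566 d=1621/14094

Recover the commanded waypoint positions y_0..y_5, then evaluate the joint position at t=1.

y_0 = S_0(0) = a_0 = -5
y_1 = S_1(0) = a_1 = 0
y_2 = S_2(0) = a_2 = -5
y_3 = S_3(0) = a_3 = -4
y_4 = S_4(0) = a_4 = 3
y_5 = S_4(3) = -1
t_q=1 is in segment 0 (τ=1); S_0(τ)=-2965/2088

y_0=-5 y_1=0 y_2=-5 y_3=-4 y_4=3 y_5=-1
S(1) = -2965/2088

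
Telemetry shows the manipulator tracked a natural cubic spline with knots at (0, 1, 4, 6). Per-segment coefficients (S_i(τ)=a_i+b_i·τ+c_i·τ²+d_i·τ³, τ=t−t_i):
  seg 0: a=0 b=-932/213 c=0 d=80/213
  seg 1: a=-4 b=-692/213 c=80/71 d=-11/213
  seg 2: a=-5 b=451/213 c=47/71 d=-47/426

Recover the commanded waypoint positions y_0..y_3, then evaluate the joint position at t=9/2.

y_0=0 y_1=-4 y_2=-5 y_3=1
S(9/2) = -4305/1136

y_0 = S_0(0) = a_0 = 0
y_1 = S_1(0) = a_1 = -4
y_2 = S_2(0) = a_2 = -5
y_3 = S_2(2) = 1
t_q=9/2 is in segment 2 (τ=1/2); S_2(τ)=-4305/1136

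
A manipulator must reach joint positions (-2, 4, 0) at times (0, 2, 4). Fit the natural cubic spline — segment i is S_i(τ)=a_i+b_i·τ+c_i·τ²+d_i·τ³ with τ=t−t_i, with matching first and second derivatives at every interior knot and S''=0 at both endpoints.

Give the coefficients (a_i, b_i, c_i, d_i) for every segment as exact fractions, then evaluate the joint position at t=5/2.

Δ: Δ0=3, Δ1=-2
row 1: diag=8, rhs=-30; c'=1/4, d'=-15/4
back: M1=-15/4
M: M0=0, M1=-15/4, M2=0
seg 0: a=-2, c=M0/2=0, d=(M1−M0)/(6·2)=-5/16, b=Δ0−h0·(2M0+M1)/6=17/4
seg 1: a=4, c=M1/2=-15/8, d=(M2−M1)/(6·2)=5/16, b=Δ1−h1·(2M1+M2)/6=1/2
t_q=5/2 → seg 1, τ=1/2; S=4+1/2·τ+-15/8·τ²+5/16·τ³=489/128

  seg 0: a=-2 b=17/4 c=0 d=-5/16
  seg 1: a=4 b=1/2 c=-15/8 d=5/16
S(5/2) = 489/128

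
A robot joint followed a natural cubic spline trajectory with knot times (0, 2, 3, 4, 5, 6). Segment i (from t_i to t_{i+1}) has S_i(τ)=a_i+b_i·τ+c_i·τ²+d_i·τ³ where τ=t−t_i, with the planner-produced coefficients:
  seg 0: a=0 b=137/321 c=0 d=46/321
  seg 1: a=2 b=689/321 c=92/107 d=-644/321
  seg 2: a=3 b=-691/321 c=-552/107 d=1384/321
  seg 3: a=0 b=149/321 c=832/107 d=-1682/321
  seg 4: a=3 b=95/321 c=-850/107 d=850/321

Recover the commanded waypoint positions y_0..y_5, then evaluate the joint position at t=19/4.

y_0 = S_0(0) = a_0 = 0
y_1 = S_1(0) = a_1 = 2
y_2 = S_2(0) = a_2 = 3
y_3 = S_3(0) = a_3 = 0
y_4 = S_4(0) = a_4 = 3
y_5 = S_4(1) = -2
t_q=19/4 is in segment 3 (τ=3/4); S_3(τ)=8599/3424

y_0=0 y_1=2 y_2=3 y_3=0 y_4=3 y_5=-2
S(19/4) = 8599/3424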